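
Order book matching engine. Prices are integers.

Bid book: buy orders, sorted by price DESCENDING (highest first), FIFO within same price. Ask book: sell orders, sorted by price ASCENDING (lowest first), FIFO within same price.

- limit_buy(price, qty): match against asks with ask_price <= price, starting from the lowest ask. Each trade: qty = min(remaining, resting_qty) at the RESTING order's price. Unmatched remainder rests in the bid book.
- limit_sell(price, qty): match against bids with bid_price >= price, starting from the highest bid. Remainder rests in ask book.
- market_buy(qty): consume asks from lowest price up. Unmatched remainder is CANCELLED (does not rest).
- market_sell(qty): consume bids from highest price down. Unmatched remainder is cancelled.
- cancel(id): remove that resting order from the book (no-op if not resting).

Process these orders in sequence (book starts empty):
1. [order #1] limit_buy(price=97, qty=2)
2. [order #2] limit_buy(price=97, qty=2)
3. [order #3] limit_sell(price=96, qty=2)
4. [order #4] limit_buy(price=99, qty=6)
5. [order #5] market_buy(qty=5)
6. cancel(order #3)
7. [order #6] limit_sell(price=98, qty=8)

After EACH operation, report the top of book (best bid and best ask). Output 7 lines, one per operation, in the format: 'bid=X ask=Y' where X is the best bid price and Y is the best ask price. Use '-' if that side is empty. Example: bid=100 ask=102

After op 1 [order #1] limit_buy(price=97, qty=2): fills=none; bids=[#1:2@97] asks=[-]
After op 2 [order #2] limit_buy(price=97, qty=2): fills=none; bids=[#1:2@97 #2:2@97] asks=[-]
After op 3 [order #3] limit_sell(price=96, qty=2): fills=#1x#3:2@97; bids=[#2:2@97] asks=[-]
After op 4 [order #4] limit_buy(price=99, qty=6): fills=none; bids=[#4:6@99 #2:2@97] asks=[-]
After op 5 [order #5] market_buy(qty=5): fills=none; bids=[#4:6@99 #2:2@97] asks=[-]
After op 6 cancel(order #3): fills=none; bids=[#4:6@99 #2:2@97] asks=[-]
After op 7 [order #6] limit_sell(price=98, qty=8): fills=#4x#6:6@99; bids=[#2:2@97] asks=[#6:2@98]

Answer: bid=97 ask=-
bid=97 ask=-
bid=97 ask=-
bid=99 ask=-
bid=99 ask=-
bid=99 ask=-
bid=97 ask=98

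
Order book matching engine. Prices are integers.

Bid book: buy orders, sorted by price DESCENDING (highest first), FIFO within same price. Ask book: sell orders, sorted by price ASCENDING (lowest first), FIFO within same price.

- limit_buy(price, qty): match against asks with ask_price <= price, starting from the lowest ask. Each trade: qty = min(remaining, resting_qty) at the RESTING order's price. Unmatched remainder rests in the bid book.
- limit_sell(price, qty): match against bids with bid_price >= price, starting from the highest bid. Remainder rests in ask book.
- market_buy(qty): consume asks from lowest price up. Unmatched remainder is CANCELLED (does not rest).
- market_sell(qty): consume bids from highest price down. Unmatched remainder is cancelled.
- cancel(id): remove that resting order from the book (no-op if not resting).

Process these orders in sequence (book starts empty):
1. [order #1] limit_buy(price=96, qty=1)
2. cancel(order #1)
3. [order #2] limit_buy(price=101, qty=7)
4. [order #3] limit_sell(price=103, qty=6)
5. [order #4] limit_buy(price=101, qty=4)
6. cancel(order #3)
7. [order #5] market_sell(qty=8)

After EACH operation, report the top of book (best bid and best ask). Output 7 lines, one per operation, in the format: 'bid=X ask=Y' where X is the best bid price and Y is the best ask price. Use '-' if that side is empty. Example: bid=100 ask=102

Answer: bid=96 ask=-
bid=- ask=-
bid=101 ask=-
bid=101 ask=103
bid=101 ask=103
bid=101 ask=-
bid=101 ask=-

Derivation:
After op 1 [order #1] limit_buy(price=96, qty=1): fills=none; bids=[#1:1@96] asks=[-]
After op 2 cancel(order #1): fills=none; bids=[-] asks=[-]
After op 3 [order #2] limit_buy(price=101, qty=7): fills=none; bids=[#2:7@101] asks=[-]
After op 4 [order #3] limit_sell(price=103, qty=6): fills=none; bids=[#2:7@101] asks=[#3:6@103]
After op 5 [order #4] limit_buy(price=101, qty=4): fills=none; bids=[#2:7@101 #4:4@101] asks=[#3:6@103]
After op 6 cancel(order #3): fills=none; bids=[#2:7@101 #4:4@101] asks=[-]
After op 7 [order #5] market_sell(qty=8): fills=#2x#5:7@101 #4x#5:1@101; bids=[#4:3@101] asks=[-]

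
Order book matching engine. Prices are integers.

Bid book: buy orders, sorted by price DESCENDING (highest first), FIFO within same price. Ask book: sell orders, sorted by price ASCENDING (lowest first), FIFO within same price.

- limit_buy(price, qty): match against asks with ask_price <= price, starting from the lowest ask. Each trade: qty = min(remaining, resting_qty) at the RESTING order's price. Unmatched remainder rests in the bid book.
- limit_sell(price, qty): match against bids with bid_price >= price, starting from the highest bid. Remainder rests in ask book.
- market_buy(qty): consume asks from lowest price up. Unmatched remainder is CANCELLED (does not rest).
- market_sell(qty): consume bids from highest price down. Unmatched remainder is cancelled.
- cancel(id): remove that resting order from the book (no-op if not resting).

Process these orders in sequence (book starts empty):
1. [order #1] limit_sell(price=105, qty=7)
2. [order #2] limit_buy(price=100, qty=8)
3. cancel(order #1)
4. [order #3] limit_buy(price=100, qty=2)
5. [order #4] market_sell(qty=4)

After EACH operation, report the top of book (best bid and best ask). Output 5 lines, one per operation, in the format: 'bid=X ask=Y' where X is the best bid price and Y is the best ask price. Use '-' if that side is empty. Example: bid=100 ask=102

Answer: bid=- ask=105
bid=100 ask=105
bid=100 ask=-
bid=100 ask=-
bid=100 ask=-

Derivation:
After op 1 [order #1] limit_sell(price=105, qty=7): fills=none; bids=[-] asks=[#1:7@105]
After op 2 [order #2] limit_buy(price=100, qty=8): fills=none; bids=[#2:8@100] asks=[#1:7@105]
After op 3 cancel(order #1): fills=none; bids=[#2:8@100] asks=[-]
After op 4 [order #3] limit_buy(price=100, qty=2): fills=none; bids=[#2:8@100 #3:2@100] asks=[-]
After op 5 [order #4] market_sell(qty=4): fills=#2x#4:4@100; bids=[#2:4@100 #3:2@100] asks=[-]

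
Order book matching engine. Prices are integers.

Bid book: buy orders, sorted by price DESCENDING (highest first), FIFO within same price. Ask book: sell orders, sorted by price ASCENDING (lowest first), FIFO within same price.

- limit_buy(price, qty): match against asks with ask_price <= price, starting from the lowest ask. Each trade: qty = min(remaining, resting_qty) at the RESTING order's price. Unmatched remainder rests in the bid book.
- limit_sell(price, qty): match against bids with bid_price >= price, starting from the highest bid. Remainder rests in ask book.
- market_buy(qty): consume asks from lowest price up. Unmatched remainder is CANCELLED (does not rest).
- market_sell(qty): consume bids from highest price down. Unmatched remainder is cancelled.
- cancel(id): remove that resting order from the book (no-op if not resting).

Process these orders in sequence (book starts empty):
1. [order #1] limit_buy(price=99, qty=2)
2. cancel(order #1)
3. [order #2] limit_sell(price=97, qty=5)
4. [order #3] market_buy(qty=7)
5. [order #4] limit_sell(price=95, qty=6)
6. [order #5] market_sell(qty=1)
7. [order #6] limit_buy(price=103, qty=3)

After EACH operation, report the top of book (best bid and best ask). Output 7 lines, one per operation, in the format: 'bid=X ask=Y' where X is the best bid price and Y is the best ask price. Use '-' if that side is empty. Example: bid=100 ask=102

After op 1 [order #1] limit_buy(price=99, qty=2): fills=none; bids=[#1:2@99] asks=[-]
After op 2 cancel(order #1): fills=none; bids=[-] asks=[-]
After op 3 [order #2] limit_sell(price=97, qty=5): fills=none; bids=[-] asks=[#2:5@97]
After op 4 [order #3] market_buy(qty=7): fills=#3x#2:5@97; bids=[-] asks=[-]
After op 5 [order #4] limit_sell(price=95, qty=6): fills=none; bids=[-] asks=[#4:6@95]
After op 6 [order #5] market_sell(qty=1): fills=none; bids=[-] asks=[#4:6@95]
After op 7 [order #6] limit_buy(price=103, qty=3): fills=#6x#4:3@95; bids=[-] asks=[#4:3@95]

Answer: bid=99 ask=-
bid=- ask=-
bid=- ask=97
bid=- ask=-
bid=- ask=95
bid=- ask=95
bid=- ask=95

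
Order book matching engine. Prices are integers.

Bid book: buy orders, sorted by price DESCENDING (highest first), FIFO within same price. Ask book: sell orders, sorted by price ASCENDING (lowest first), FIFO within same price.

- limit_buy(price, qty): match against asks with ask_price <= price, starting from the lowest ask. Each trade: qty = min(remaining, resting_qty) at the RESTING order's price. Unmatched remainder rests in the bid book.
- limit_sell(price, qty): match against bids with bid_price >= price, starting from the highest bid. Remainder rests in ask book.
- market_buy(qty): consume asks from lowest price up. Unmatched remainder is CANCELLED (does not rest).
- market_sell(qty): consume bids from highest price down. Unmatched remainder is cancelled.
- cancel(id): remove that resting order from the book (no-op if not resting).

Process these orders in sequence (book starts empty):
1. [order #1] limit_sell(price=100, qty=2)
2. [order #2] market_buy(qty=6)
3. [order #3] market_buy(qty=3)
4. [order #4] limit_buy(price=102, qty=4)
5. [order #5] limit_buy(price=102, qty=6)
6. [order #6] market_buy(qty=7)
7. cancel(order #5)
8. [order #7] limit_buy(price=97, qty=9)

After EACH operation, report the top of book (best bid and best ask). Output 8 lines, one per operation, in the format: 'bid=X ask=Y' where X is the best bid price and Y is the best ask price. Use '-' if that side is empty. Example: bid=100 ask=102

After op 1 [order #1] limit_sell(price=100, qty=2): fills=none; bids=[-] asks=[#1:2@100]
After op 2 [order #2] market_buy(qty=6): fills=#2x#1:2@100; bids=[-] asks=[-]
After op 3 [order #3] market_buy(qty=3): fills=none; bids=[-] asks=[-]
After op 4 [order #4] limit_buy(price=102, qty=4): fills=none; bids=[#4:4@102] asks=[-]
After op 5 [order #5] limit_buy(price=102, qty=6): fills=none; bids=[#4:4@102 #5:6@102] asks=[-]
After op 6 [order #6] market_buy(qty=7): fills=none; bids=[#4:4@102 #5:6@102] asks=[-]
After op 7 cancel(order #5): fills=none; bids=[#4:4@102] asks=[-]
After op 8 [order #7] limit_buy(price=97, qty=9): fills=none; bids=[#4:4@102 #7:9@97] asks=[-]

Answer: bid=- ask=100
bid=- ask=-
bid=- ask=-
bid=102 ask=-
bid=102 ask=-
bid=102 ask=-
bid=102 ask=-
bid=102 ask=-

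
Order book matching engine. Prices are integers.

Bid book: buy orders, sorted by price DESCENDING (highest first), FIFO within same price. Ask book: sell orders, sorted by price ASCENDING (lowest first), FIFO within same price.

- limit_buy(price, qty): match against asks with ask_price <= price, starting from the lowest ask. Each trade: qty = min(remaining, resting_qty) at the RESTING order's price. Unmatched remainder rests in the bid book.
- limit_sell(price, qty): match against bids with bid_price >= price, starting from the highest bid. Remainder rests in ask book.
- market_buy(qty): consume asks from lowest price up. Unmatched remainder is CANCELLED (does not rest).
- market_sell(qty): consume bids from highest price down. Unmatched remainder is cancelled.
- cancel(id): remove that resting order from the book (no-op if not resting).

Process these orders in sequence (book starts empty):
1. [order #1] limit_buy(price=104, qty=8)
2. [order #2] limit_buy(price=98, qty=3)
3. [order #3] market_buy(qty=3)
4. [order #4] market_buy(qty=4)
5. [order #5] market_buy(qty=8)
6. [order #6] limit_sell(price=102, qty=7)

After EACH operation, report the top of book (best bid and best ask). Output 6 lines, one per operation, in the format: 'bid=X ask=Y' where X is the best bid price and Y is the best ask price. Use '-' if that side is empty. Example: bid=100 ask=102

Answer: bid=104 ask=-
bid=104 ask=-
bid=104 ask=-
bid=104 ask=-
bid=104 ask=-
bid=104 ask=-

Derivation:
After op 1 [order #1] limit_buy(price=104, qty=8): fills=none; bids=[#1:8@104] asks=[-]
After op 2 [order #2] limit_buy(price=98, qty=3): fills=none; bids=[#1:8@104 #2:3@98] asks=[-]
After op 3 [order #3] market_buy(qty=3): fills=none; bids=[#1:8@104 #2:3@98] asks=[-]
After op 4 [order #4] market_buy(qty=4): fills=none; bids=[#1:8@104 #2:3@98] asks=[-]
After op 5 [order #5] market_buy(qty=8): fills=none; bids=[#1:8@104 #2:3@98] asks=[-]
After op 6 [order #6] limit_sell(price=102, qty=7): fills=#1x#6:7@104; bids=[#1:1@104 #2:3@98] asks=[-]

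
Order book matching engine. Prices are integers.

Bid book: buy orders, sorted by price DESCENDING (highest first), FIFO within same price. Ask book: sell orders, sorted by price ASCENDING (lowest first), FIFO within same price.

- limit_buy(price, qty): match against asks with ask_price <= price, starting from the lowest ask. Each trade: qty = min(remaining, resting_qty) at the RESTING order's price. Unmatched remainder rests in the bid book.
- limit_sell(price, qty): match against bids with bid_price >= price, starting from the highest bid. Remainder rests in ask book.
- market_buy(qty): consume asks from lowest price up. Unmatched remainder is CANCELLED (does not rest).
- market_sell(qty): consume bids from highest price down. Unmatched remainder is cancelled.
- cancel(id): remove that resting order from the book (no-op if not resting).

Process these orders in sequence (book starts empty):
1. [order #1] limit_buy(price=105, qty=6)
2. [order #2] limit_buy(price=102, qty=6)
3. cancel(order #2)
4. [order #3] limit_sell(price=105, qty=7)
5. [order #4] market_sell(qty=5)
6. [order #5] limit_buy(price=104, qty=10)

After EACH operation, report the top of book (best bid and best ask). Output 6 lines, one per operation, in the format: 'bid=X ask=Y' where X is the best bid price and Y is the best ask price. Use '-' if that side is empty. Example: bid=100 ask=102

Answer: bid=105 ask=-
bid=105 ask=-
bid=105 ask=-
bid=- ask=105
bid=- ask=105
bid=104 ask=105

Derivation:
After op 1 [order #1] limit_buy(price=105, qty=6): fills=none; bids=[#1:6@105] asks=[-]
After op 2 [order #2] limit_buy(price=102, qty=6): fills=none; bids=[#1:6@105 #2:6@102] asks=[-]
After op 3 cancel(order #2): fills=none; bids=[#1:6@105] asks=[-]
After op 4 [order #3] limit_sell(price=105, qty=7): fills=#1x#3:6@105; bids=[-] asks=[#3:1@105]
After op 5 [order #4] market_sell(qty=5): fills=none; bids=[-] asks=[#3:1@105]
After op 6 [order #5] limit_buy(price=104, qty=10): fills=none; bids=[#5:10@104] asks=[#3:1@105]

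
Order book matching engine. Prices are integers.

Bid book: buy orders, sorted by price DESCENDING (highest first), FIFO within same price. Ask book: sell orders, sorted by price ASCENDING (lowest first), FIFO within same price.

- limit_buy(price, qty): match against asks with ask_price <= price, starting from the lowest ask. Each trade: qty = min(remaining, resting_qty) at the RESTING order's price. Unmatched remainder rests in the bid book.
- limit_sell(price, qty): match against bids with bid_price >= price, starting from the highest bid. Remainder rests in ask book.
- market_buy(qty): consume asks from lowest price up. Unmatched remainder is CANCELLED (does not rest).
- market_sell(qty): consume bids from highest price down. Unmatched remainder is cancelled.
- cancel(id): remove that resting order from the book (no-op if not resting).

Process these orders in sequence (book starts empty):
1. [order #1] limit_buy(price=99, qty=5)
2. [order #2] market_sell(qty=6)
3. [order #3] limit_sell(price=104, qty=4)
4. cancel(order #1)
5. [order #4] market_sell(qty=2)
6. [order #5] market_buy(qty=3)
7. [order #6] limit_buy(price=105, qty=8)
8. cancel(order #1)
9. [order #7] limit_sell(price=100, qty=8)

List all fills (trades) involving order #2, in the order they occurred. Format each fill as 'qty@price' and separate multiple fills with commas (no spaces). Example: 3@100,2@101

Answer: 5@99

Derivation:
After op 1 [order #1] limit_buy(price=99, qty=5): fills=none; bids=[#1:5@99] asks=[-]
After op 2 [order #2] market_sell(qty=6): fills=#1x#2:5@99; bids=[-] asks=[-]
After op 3 [order #3] limit_sell(price=104, qty=4): fills=none; bids=[-] asks=[#3:4@104]
After op 4 cancel(order #1): fills=none; bids=[-] asks=[#3:4@104]
After op 5 [order #4] market_sell(qty=2): fills=none; bids=[-] asks=[#3:4@104]
After op 6 [order #5] market_buy(qty=3): fills=#5x#3:3@104; bids=[-] asks=[#3:1@104]
After op 7 [order #6] limit_buy(price=105, qty=8): fills=#6x#3:1@104; bids=[#6:7@105] asks=[-]
After op 8 cancel(order #1): fills=none; bids=[#6:7@105] asks=[-]
After op 9 [order #7] limit_sell(price=100, qty=8): fills=#6x#7:7@105; bids=[-] asks=[#7:1@100]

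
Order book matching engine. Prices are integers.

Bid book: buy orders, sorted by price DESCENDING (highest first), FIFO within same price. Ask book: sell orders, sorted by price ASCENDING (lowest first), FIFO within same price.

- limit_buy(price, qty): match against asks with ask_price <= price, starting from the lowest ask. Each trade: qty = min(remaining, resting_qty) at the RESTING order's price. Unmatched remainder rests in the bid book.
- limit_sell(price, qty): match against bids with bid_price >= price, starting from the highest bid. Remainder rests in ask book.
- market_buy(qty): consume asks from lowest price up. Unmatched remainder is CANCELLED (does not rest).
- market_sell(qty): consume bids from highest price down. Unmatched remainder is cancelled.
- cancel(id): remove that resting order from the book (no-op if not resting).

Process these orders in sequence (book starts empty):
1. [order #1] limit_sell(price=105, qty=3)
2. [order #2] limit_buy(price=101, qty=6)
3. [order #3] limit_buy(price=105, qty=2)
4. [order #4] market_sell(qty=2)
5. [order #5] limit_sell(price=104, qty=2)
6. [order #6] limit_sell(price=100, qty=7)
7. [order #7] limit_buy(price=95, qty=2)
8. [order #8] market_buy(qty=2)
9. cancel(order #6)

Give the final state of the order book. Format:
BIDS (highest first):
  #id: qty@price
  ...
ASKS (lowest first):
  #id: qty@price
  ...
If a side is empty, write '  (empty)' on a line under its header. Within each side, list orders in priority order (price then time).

Answer: BIDS (highest first):
  #7: 2@95
ASKS (lowest first):
  #5: 2@104
  #1: 1@105

Derivation:
After op 1 [order #1] limit_sell(price=105, qty=3): fills=none; bids=[-] asks=[#1:3@105]
After op 2 [order #2] limit_buy(price=101, qty=6): fills=none; bids=[#2:6@101] asks=[#1:3@105]
After op 3 [order #3] limit_buy(price=105, qty=2): fills=#3x#1:2@105; bids=[#2:6@101] asks=[#1:1@105]
After op 4 [order #4] market_sell(qty=2): fills=#2x#4:2@101; bids=[#2:4@101] asks=[#1:1@105]
After op 5 [order #5] limit_sell(price=104, qty=2): fills=none; bids=[#2:4@101] asks=[#5:2@104 #1:1@105]
After op 6 [order #6] limit_sell(price=100, qty=7): fills=#2x#6:4@101; bids=[-] asks=[#6:3@100 #5:2@104 #1:1@105]
After op 7 [order #7] limit_buy(price=95, qty=2): fills=none; bids=[#7:2@95] asks=[#6:3@100 #5:2@104 #1:1@105]
After op 8 [order #8] market_buy(qty=2): fills=#8x#6:2@100; bids=[#7:2@95] asks=[#6:1@100 #5:2@104 #1:1@105]
After op 9 cancel(order #6): fills=none; bids=[#7:2@95] asks=[#5:2@104 #1:1@105]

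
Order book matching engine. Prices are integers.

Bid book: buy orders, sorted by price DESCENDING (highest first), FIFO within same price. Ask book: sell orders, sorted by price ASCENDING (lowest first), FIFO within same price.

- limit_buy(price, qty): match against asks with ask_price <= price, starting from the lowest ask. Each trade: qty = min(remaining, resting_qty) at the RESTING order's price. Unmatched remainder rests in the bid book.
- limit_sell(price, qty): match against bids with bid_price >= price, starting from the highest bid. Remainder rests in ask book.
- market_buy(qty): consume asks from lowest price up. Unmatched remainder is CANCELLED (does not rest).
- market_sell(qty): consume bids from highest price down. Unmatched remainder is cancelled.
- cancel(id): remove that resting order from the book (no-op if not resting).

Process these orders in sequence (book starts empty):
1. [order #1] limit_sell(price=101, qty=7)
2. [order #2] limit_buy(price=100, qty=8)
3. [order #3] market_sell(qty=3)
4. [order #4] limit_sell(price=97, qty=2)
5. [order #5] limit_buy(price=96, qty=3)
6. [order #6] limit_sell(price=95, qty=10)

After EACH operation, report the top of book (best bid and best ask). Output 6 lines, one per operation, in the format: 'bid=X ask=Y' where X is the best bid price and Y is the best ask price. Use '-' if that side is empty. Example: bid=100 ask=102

After op 1 [order #1] limit_sell(price=101, qty=7): fills=none; bids=[-] asks=[#1:7@101]
After op 2 [order #2] limit_buy(price=100, qty=8): fills=none; bids=[#2:8@100] asks=[#1:7@101]
After op 3 [order #3] market_sell(qty=3): fills=#2x#3:3@100; bids=[#2:5@100] asks=[#1:7@101]
After op 4 [order #4] limit_sell(price=97, qty=2): fills=#2x#4:2@100; bids=[#2:3@100] asks=[#1:7@101]
After op 5 [order #5] limit_buy(price=96, qty=3): fills=none; bids=[#2:3@100 #5:3@96] asks=[#1:7@101]
After op 6 [order #6] limit_sell(price=95, qty=10): fills=#2x#6:3@100 #5x#6:3@96; bids=[-] asks=[#6:4@95 #1:7@101]

Answer: bid=- ask=101
bid=100 ask=101
bid=100 ask=101
bid=100 ask=101
bid=100 ask=101
bid=- ask=95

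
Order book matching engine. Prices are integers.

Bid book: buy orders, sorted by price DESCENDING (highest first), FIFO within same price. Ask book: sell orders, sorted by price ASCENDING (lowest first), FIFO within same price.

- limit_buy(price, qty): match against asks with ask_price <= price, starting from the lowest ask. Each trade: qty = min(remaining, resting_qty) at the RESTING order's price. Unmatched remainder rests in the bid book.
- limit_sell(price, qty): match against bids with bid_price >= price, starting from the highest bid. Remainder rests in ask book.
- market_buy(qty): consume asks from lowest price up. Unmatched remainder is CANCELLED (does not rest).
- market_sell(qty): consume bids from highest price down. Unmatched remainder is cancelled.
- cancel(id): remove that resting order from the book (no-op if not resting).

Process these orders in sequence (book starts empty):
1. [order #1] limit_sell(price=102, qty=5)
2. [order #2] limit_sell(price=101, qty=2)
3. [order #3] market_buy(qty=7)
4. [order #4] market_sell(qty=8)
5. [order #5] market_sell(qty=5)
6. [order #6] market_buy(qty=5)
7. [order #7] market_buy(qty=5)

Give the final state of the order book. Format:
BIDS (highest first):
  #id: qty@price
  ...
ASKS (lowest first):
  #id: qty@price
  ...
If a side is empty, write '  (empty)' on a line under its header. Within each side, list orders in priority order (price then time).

Answer: BIDS (highest first):
  (empty)
ASKS (lowest first):
  (empty)

Derivation:
After op 1 [order #1] limit_sell(price=102, qty=5): fills=none; bids=[-] asks=[#1:5@102]
After op 2 [order #2] limit_sell(price=101, qty=2): fills=none; bids=[-] asks=[#2:2@101 #1:5@102]
After op 3 [order #3] market_buy(qty=7): fills=#3x#2:2@101 #3x#1:5@102; bids=[-] asks=[-]
After op 4 [order #4] market_sell(qty=8): fills=none; bids=[-] asks=[-]
After op 5 [order #5] market_sell(qty=5): fills=none; bids=[-] asks=[-]
After op 6 [order #6] market_buy(qty=5): fills=none; bids=[-] asks=[-]
After op 7 [order #7] market_buy(qty=5): fills=none; bids=[-] asks=[-]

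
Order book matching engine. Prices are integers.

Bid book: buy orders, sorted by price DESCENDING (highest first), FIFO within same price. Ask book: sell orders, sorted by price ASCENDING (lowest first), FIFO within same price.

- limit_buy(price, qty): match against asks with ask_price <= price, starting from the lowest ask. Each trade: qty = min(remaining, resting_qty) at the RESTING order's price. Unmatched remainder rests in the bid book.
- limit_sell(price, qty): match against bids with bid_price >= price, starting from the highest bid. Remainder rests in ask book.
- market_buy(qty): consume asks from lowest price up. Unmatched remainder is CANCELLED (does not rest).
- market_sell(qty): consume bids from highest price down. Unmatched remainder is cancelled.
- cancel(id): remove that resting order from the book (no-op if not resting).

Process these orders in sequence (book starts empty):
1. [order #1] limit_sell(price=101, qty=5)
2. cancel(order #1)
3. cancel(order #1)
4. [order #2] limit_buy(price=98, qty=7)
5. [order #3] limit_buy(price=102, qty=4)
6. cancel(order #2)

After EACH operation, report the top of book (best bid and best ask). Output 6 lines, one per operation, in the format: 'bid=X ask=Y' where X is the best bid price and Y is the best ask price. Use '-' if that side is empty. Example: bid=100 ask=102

Answer: bid=- ask=101
bid=- ask=-
bid=- ask=-
bid=98 ask=-
bid=102 ask=-
bid=102 ask=-

Derivation:
After op 1 [order #1] limit_sell(price=101, qty=5): fills=none; bids=[-] asks=[#1:5@101]
After op 2 cancel(order #1): fills=none; bids=[-] asks=[-]
After op 3 cancel(order #1): fills=none; bids=[-] asks=[-]
After op 4 [order #2] limit_buy(price=98, qty=7): fills=none; bids=[#2:7@98] asks=[-]
After op 5 [order #3] limit_buy(price=102, qty=4): fills=none; bids=[#3:4@102 #2:7@98] asks=[-]
After op 6 cancel(order #2): fills=none; bids=[#3:4@102] asks=[-]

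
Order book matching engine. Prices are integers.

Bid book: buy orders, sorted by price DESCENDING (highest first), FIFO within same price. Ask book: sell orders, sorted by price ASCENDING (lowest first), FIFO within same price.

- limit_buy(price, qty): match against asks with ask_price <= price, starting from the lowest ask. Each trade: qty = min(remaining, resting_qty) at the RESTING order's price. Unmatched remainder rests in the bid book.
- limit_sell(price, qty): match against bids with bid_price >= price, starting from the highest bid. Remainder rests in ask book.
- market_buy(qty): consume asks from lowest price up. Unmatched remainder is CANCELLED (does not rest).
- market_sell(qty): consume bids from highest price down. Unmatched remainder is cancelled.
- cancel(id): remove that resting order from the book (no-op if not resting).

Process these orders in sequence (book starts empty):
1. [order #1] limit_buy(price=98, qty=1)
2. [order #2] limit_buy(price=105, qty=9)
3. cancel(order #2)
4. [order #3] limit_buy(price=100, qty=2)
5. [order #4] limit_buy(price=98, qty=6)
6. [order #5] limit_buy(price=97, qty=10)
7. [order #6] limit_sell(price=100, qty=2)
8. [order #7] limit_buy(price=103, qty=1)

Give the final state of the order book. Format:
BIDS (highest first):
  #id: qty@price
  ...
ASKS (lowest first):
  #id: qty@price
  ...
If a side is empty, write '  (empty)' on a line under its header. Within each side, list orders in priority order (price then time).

After op 1 [order #1] limit_buy(price=98, qty=1): fills=none; bids=[#1:1@98] asks=[-]
After op 2 [order #2] limit_buy(price=105, qty=9): fills=none; bids=[#2:9@105 #1:1@98] asks=[-]
After op 3 cancel(order #2): fills=none; bids=[#1:1@98] asks=[-]
After op 4 [order #3] limit_buy(price=100, qty=2): fills=none; bids=[#3:2@100 #1:1@98] asks=[-]
After op 5 [order #4] limit_buy(price=98, qty=6): fills=none; bids=[#3:2@100 #1:1@98 #4:6@98] asks=[-]
After op 6 [order #5] limit_buy(price=97, qty=10): fills=none; bids=[#3:2@100 #1:1@98 #4:6@98 #5:10@97] asks=[-]
After op 7 [order #6] limit_sell(price=100, qty=2): fills=#3x#6:2@100; bids=[#1:1@98 #4:6@98 #5:10@97] asks=[-]
After op 8 [order #7] limit_buy(price=103, qty=1): fills=none; bids=[#7:1@103 #1:1@98 #4:6@98 #5:10@97] asks=[-]

Answer: BIDS (highest first):
  #7: 1@103
  #1: 1@98
  #4: 6@98
  #5: 10@97
ASKS (lowest first):
  (empty)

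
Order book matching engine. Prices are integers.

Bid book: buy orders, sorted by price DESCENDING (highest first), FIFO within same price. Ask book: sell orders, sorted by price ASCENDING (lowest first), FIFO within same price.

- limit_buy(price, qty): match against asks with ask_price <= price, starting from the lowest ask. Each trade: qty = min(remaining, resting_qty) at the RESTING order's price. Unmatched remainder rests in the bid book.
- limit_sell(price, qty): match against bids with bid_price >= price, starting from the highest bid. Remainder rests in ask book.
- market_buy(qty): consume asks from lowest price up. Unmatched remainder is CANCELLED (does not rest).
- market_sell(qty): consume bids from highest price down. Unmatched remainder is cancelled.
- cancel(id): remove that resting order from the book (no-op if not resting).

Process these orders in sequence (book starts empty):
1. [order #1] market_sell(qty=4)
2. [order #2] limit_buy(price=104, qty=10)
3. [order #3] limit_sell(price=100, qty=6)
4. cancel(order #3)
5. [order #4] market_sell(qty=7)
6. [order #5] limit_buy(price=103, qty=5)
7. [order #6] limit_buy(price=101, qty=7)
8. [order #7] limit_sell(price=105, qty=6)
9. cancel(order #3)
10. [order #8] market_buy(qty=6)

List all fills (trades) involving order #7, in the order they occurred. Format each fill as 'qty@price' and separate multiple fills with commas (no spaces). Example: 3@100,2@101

After op 1 [order #1] market_sell(qty=4): fills=none; bids=[-] asks=[-]
After op 2 [order #2] limit_buy(price=104, qty=10): fills=none; bids=[#2:10@104] asks=[-]
After op 3 [order #3] limit_sell(price=100, qty=6): fills=#2x#3:6@104; bids=[#2:4@104] asks=[-]
After op 4 cancel(order #3): fills=none; bids=[#2:4@104] asks=[-]
After op 5 [order #4] market_sell(qty=7): fills=#2x#4:4@104; bids=[-] asks=[-]
After op 6 [order #5] limit_buy(price=103, qty=5): fills=none; bids=[#5:5@103] asks=[-]
After op 7 [order #6] limit_buy(price=101, qty=7): fills=none; bids=[#5:5@103 #6:7@101] asks=[-]
After op 8 [order #7] limit_sell(price=105, qty=6): fills=none; bids=[#5:5@103 #6:7@101] asks=[#7:6@105]
After op 9 cancel(order #3): fills=none; bids=[#5:5@103 #6:7@101] asks=[#7:6@105]
After op 10 [order #8] market_buy(qty=6): fills=#8x#7:6@105; bids=[#5:5@103 #6:7@101] asks=[-]

Answer: 6@105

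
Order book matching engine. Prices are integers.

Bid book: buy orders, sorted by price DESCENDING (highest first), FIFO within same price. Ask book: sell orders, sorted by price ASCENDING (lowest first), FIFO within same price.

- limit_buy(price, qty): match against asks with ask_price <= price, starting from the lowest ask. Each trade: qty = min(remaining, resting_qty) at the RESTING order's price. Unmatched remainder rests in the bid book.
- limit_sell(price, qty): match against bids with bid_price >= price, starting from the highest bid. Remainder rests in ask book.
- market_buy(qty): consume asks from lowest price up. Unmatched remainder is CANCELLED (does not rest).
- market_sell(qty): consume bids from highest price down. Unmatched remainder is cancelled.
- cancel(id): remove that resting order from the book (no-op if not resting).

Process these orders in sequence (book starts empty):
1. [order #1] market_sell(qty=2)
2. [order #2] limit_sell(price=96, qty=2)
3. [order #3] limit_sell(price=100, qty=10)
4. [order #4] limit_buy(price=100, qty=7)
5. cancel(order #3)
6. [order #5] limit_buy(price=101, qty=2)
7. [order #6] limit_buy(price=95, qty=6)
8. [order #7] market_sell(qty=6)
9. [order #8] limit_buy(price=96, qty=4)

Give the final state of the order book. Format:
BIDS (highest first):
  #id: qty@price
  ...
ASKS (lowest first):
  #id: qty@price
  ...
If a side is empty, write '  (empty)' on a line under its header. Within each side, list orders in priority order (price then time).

Answer: BIDS (highest first):
  #8: 4@96
  #6: 2@95
ASKS (lowest first):
  (empty)

Derivation:
After op 1 [order #1] market_sell(qty=2): fills=none; bids=[-] asks=[-]
After op 2 [order #2] limit_sell(price=96, qty=2): fills=none; bids=[-] asks=[#2:2@96]
After op 3 [order #3] limit_sell(price=100, qty=10): fills=none; bids=[-] asks=[#2:2@96 #3:10@100]
After op 4 [order #4] limit_buy(price=100, qty=7): fills=#4x#2:2@96 #4x#3:5@100; bids=[-] asks=[#3:5@100]
After op 5 cancel(order #3): fills=none; bids=[-] asks=[-]
After op 6 [order #5] limit_buy(price=101, qty=2): fills=none; bids=[#5:2@101] asks=[-]
After op 7 [order #6] limit_buy(price=95, qty=6): fills=none; bids=[#5:2@101 #6:6@95] asks=[-]
After op 8 [order #7] market_sell(qty=6): fills=#5x#7:2@101 #6x#7:4@95; bids=[#6:2@95] asks=[-]
After op 9 [order #8] limit_buy(price=96, qty=4): fills=none; bids=[#8:4@96 #6:2@95] asks=[-]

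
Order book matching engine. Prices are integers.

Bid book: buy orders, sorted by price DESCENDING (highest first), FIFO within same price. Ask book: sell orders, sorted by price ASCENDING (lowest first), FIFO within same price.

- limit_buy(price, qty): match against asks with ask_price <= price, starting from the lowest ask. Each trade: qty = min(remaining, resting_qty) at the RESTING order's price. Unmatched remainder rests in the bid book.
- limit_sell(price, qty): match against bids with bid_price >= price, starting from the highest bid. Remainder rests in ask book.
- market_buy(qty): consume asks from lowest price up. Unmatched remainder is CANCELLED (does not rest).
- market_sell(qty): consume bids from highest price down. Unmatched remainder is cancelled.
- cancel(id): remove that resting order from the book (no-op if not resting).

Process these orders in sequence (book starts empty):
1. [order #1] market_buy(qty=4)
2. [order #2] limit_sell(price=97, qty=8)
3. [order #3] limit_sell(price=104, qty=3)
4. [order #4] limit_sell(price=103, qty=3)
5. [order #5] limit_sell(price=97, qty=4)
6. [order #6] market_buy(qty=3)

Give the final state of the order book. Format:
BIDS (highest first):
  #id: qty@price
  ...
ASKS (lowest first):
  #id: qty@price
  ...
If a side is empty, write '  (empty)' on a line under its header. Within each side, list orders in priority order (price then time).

Answer: BIDS (highest first):
  (empty)
ASKS (lowest first):
  #2: 5@97
  #5: 4@97
  #4: 3@103
  #3: 3@104

Derivation:
After op 1 [order #1] market_buy(qty=4): fills=none; bids=[-] asks=[-]
After op 2 [order #2] limit_sell(price=97, qty=8): fills=none; bids=[-] asks=[#2:8@97]
After op 3 [order #3] limit_sell(price=104, qty=3): fills=none; bids=[-] asks=[#2:8@97 #3:3@104]
After op 4 [order #4] limit_sell(price=103, qty=3): fills=none; bids=[-] asks=[#2:8@97 #4:3@103 #3:3@104]
After op 5 [order #5] limit_sell(price=97, qty=4): fills=none; bids=[-] asks=[#2:8@97 #5:4@97 #4:3@103 #3:3@104]
After op 6 [order #6] market_buy(qty=3): fills=#6x#2:3@97; bids=[-] asks=[#2:5@97 #5:4@97 #4:3@103 #3:3@104]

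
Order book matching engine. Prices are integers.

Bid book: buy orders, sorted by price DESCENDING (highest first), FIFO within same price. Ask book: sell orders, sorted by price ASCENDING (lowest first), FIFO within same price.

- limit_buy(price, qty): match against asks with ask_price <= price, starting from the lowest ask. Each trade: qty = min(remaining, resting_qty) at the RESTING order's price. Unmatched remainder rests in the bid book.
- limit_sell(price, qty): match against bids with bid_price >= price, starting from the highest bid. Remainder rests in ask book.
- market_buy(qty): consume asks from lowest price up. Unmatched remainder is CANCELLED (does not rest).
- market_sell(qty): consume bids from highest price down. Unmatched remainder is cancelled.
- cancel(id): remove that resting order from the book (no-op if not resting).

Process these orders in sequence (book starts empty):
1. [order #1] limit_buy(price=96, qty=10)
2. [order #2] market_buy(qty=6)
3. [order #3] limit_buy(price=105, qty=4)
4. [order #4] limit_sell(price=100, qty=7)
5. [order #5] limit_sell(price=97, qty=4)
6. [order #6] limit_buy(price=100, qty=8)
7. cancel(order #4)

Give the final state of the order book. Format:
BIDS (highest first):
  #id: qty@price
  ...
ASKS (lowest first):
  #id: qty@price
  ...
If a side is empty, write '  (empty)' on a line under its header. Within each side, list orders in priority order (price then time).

After op 1 [order #1] limit_buy(price=96, qty=10): fills=none; bids=[#1:10@96] asks=[-]
After op 2 [order #2] market_buy(qty=6): fills=none; bids=[#1:10@96] asks=[-]
After op 3 [order #3] limit_buy(price=105, qty=4): fills=none; bids=[#3:4@105 #1:10@96] asks=[-]
After op 4 [order #4] limit_sell(price=100, qty=7): fills=#3x#4:4@105; bids=[#1:10@96] asks=[#4:3@100]
After op 5 [order #5] limit_sell(price=97, qty=4): fills=none; bids=[#1:10@96] asks=[#5:4@97 #4:3@100]
After op 6 [order #6] limit_buy(price=100, qty=8): fills=#6x#5:4@97 #6x#4:3@100; bids=[#6:1@100 #1:10@96] asks=[-]
After op 7 cancel(order #4): fills=none; bids=[#6:1@100 #1:10@96] asks=[-]

Answer: BIDS (highest first):
  #6: 1@100
  #1: 10@96
ASKS (lowest first):
  (empty)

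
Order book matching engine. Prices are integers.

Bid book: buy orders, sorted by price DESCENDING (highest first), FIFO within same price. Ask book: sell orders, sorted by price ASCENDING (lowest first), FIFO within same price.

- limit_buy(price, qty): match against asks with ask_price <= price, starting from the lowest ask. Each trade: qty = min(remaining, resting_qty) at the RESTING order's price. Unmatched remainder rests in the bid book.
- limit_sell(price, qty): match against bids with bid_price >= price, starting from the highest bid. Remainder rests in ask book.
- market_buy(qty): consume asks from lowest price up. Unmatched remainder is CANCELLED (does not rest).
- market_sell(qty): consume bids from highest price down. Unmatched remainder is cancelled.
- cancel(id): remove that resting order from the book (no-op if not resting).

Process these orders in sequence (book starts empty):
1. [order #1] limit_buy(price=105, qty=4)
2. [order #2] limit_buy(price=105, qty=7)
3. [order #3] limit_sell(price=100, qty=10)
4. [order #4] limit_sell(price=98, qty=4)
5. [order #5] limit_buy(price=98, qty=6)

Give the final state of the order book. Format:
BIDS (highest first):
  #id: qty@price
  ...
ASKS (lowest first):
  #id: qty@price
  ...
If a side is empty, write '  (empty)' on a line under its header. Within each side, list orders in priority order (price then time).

After op 1 [order #1] limit_buy(price=105, qty=4): fills=none; bids=[#1:4@105] asks=[-]
After op 2 [order #2] limit_buy(price=105, qty=7): fills=none; bids=[#1:4@105 #2:7@105] asks=[-]
After op 3 [order #3] limit_sell(price=100, qty=10): fills=#1x#3:4@105 #2x#3:6@105; bids=[#2:1@105] asks=[-]
After op 4 [order #4] limit_sell(price=98, qty=4): fills=#2x#4:1@105; bids=[-] asks=[#4:3@98]
After op 5 [order #5] limit_buy(price=98, qty=6): fills=#5x#4:3@98; bids=[#5:3@98] asks=[-]

Answer: BIDS (highest first):
  #5: 3@98
ASKS (lowest first):
  (empty)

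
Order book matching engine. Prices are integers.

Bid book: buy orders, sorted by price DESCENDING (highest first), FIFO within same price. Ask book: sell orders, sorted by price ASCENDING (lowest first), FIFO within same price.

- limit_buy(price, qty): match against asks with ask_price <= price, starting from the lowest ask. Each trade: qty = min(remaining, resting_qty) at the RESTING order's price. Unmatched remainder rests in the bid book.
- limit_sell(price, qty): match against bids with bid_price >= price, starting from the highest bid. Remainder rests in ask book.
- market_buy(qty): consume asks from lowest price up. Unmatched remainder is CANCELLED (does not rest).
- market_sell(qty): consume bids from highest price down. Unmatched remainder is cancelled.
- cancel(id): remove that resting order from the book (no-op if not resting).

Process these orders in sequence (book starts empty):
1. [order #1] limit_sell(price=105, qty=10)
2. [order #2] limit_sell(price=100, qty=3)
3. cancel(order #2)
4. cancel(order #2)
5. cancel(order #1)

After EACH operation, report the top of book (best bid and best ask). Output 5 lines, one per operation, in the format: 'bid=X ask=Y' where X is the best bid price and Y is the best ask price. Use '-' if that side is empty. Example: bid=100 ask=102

After op 1 [order #1] limit_sell(price=105, qty=10): fills=none; bids=[-] asks=[#1:10@105]
After op 2 [order #2] limit_sell(price=100, qty=3): fills=none; bids=[-] asks=[#2:3@100 #1:10@105]
After op 3 cancel(order #2): fills=none; bids=[-] asks=[#1:10@105]
After op 4 cancel(order #2): fills=none; bids=[-] asks=[#1:10@105]
After op 5 cancel(order #1): fills=none; bids=[-] asks=[-]

Answer: bid=- ask=105
bid=- ask=100
bid=- ask=105
bid=- ask=105
bid=- ask=-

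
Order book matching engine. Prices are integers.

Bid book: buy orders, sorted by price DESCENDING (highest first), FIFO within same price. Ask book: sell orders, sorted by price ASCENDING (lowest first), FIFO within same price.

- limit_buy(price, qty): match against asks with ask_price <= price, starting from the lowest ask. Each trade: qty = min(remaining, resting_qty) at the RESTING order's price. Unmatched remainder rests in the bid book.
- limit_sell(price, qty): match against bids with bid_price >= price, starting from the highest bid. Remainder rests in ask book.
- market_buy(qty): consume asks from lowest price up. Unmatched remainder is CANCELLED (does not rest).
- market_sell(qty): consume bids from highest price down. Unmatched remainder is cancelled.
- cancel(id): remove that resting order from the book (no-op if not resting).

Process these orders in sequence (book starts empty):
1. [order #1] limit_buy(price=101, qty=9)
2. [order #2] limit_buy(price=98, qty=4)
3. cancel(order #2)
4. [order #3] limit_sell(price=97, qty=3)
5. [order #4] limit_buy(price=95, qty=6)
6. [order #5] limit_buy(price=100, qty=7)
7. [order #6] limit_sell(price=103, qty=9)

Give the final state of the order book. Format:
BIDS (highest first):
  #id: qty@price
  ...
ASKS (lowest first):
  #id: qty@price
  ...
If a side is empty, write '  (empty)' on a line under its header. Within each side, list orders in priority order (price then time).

Answer: BIDS (highest first):
  #1: 6@101
  #5: 7@100
  #4: 6@95
ASKS (lowest first):
  #6: 9@103

Derivation:
After op 1 [order #1] limit_buy(price=101, qty=9): fills=none; bids=[#1:9@101] asks=[-]
After op 2 [order #2] limit_buy(price=98, qty=4): fills=none; bids=[#1:9@101 #2:4@98] asks=[-]
After op 3 cancel(order #2): fills=none; bids=[#1:9@101] asks=[-]
After op 4 [order #3] limit_sell(price=97, qty=3): fills=#1x#3:3@101; bids=[#1:6@101] asks=[-]
After op 5 [order #4] limit_buy(price=95, qty=6): fills=none; bids=[#1:6@101 #4:6@95] asks=[-]
After op 6 [order #5] limit_buy(price=100, qty=7): fills=none; bids=[#1:6@101 #5:7@100 #4:6@95] asks=[-]
After op 7 [order #6] limit_sell(price=103, qty=9): fills=none; bids=[#1:6@101 #5:7@100 #4:6@95] asks=[#6:9@103]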